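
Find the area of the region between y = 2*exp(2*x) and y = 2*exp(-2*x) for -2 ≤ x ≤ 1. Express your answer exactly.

The difference (2*exp(2*x)) - (2*exp(-2*x)) = 2*exp(2*x) - 2*exp(-2*x) changes sign at x = 0 inside [-2, 1], so split the integral there.
∫[-2,0] (2*exp(2*x) - 2*exp(-2*x)) dx = -exp(4) - exp(-4) + 2; the area of that piece is -2 + exp(-4) + exp(4).
∫[0,1] (2*exp(2*x) - 2*exp(-2*x)) dx = -2 + exp(-2) + exp(2).
Total area = (-2 + exp(-4) + exp(4)) + (-2 + exp(-2) + exp(2)) = -4 + exp(-4) + exp(-2) + exp(2) + exp(4).

-4 + exp(-4) + exp(-2) + exp(2) + exp(4)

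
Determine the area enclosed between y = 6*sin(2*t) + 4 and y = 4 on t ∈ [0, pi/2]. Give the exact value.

6

On [0, pi/2], (6*sin(2*t) + 4) - (4) = 6*sin(2*t) is ≥ 0 throughout, so the area is a single integral of |6*sin(2*t)|.
∫[0,pi/2] (6*sin(2*t)) dt = 6.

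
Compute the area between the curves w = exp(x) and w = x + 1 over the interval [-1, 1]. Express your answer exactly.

On [-1, 1], (exp(x)) - (x + 1) = -x + exp(x) - 1 is ≥ 0 throughout, so the area is a single integral of |-x + exp(x) - 1|.
∫[-1,1] (-x + exp(x) - 1) dx = -2 - exp(-1) + exp(1).

-2 - exp(-1) + exp(1)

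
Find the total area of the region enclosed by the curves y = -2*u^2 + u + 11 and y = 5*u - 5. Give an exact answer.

Set the curves equal: -2*u^2 + u + 11 = 5*u - 5, so -2*u^2 - 4*u + 16 = 0, which factors as -2*(u - 2)*(u + 4) = 0. The curves meet at u = -4, 2.
On [-4, 2], y = -2*u^2 + u + 11 is on top; that piece has area ∫[-4,2] (-2*u^2 - 4*u + 16) du = 72.

72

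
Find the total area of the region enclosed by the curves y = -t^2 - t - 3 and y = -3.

Set the curves equal: -t^2 - t - 3 = -3, so -t^2 - t = 0, which factors as -t*(t + 1) = 0. The curves meet at t = -1, 0.
On [-1, 0], y = -t^2 - t - 3 is on top; that piece has area ∫[-1,0] (-t^2 - t) dt = 1/6.

1/6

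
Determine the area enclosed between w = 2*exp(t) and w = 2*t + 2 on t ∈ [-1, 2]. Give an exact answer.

On [-1, 2], (2*exp(t)) - (2*t + 2) = -2*t + 2*exp(t) - 2 is ≥ 0 throughout, so the area is a single integral of |-2*t + 2*exp(t) - 2|.
∫[-1,2] (-2*t + 2*exp(t) - 2) dt = -9 - 2*exp(-1) + 2*exp(2).

-9 - 2*exp(-1) + 2*exp(2)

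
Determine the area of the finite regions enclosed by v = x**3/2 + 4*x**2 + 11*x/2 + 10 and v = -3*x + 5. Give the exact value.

71/12

Set the curves equal: x**3/2 + 4*x**2 + 11*x/2 + 10 = -3*x + 5, so x**3/2 + 4*x**2 + 17*x/2 + 5 = 0, which factors as (x + 1)*(x + 2)*(x + 5)/2 = 0. The curves meet at x = -5, -2, -1.
On [-5, -2], v = x**3/2 + 4*x**2 + 11*x/2 + 10 is on top; that piece has area ∫[-5,-2] (x**3/2 + 4*x**2 + 17*x/2 + 5) dx = 45/8.
On [-2, -1], v = -3*x + 5 is on top; that piece has area ∫[-2,-1] (-(x**3/2 + 4*x**2 + 17*x/2 + 5)) dx = 7/24.
Total enclosed area = 45/8 + 7/24 = 71/12.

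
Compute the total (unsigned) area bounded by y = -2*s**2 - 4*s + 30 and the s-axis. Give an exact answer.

The curve meets the s-axis where -2*s**2 - 4*s + 30 = 0, i.e. -2*(s - 3)*(s + 5) = 0, at s = -5, 3.
On [-5, 3] the curve lies above the axis; ∫[-5,3] (-2*s**2 - 4*s + 30) ds = 512/3, giving area 512/3.

512/3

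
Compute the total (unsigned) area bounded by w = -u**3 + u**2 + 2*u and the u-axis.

37/12

The curve meets the u-axis where -u**3 + u**2 + 2*u = 0, i.e. -u*(u - 2)*(u + 1) = 0, at u = -1, 0, 2.
On [-1, 0] the curve lies below the axis; ∫[-1,0] (-u**3 + u**2 + 2*u) du = -5/12, giving area 5/12.
On [0, 2] the curve lies above the axis; ∫[0,2] (-u**3 + u**2 + 2*u) du = 8/3, giving area 8/3.
Total area = 5/12 + 8/3 = 37/12.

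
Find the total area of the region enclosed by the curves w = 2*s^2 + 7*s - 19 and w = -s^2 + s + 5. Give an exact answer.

108

Set the curves equal: 2*s^2 + 7*s - 19 = -s^2 + s + 5, so 3*s^2 + 6*s - 24 = 0, which factors as 3*(s - 2)*(s + 4) = 0. The curves meet at s = -4, 2.
On [-4, 2], w = -s^2 + s + 5 is on top; that piece has area ∫[-4,2] (-(3*s^2 + 6*s - 24)) ds = 108.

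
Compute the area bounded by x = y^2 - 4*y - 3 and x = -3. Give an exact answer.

Both boundary curves give x as a function of y, so integrate with respect to y. Setting them equal: y^2 - 4*y = 0, i.e. y*(y - 4) = 0, so they meet at y = 0, 4.
For y in [0, 4], x = y^2 - 4*y - 3 is on the left; area = ∫[0,4] (-(y^2 - 4*y)) dy = 32/3.

32/3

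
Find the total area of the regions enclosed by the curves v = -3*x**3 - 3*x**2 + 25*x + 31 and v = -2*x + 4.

Set the curves equal: -3*x**3 - 3*x**2 + 25*x + 31 = -2*x + 4, so -3*x**3 - 3*x**2 + 27*x + 27 = 0, which factors as -3*(x - 3)*(x + 1)*(x + 3) = 0. The curves meet at x = -3, -1, 3.
On [-3, -1], v = -2*x + 4 is on top; that piece has area ∫[-3,-1] (-(-3*x**3 - 3*x**2 + 27*x + 27)) dx = 20.
On [-1, 3], v = -3*x**3 - 3*x**2 + 25*x + 31 is on top; that piece has area ∫[-1,3] (-3*x**3 - 3*x**2 + 27*x + 27) dx = 128.
Total enclosed area = 20 + 128 = 148.

148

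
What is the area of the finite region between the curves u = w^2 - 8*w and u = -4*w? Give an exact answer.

Both boundary curves give u as a function of w, so integrate with respect to w. Setting them equal: w^2 - 4*w = 0, i.e. w*(w - 4) = 0, so they meet at w = 0, 4.
For w in [0, 4], u = w^2 - 8*w is on the left; area = ∫[0,4] (-(w^2 - 4*w)) dw = 32/3.

32/3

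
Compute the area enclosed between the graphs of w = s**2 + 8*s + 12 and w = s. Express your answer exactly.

Set the curves equal: s**2 + 8*s + 12 = s, so s**2 + 7*s + 12 = 0, which factors as (s + 3)*(s + 4) = 0. The curves meet at s = -4, -3.
On [-4, -3], w = s is on top; that piece has area ∫[-4,-3] (-(s**2 + 7*s + 12)) ds = 1/6.

1/6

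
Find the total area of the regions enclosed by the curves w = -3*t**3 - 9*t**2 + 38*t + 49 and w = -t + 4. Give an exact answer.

384

Set the curves equal: -3*t**3 - 9*t**2 + 38*t + 49 = -t + 4, so -3*t**3 - 9*t**2 + 39*t + 45 = 0, which factors as -3*(t - 3)*(t + 1)*(t + 5) = 0. The curves meet at t = -5, -1, 3.
On [-5, -1], w = -t + 4 is on top; that piece has area ∫[-5,-1] (-(-3*t**3 - 9*t**2 + 39*t + 45)) dt = 192.
On [-1, 3], w = -3*t**3 - 9*t**2 + 38*t + 49 is on top; that piece has area ∫[-1,3] (-3*t**3 - 9*t**2 + 39*t + 45) dt = 192.
Total enclosed area = 192 + 192 = 384.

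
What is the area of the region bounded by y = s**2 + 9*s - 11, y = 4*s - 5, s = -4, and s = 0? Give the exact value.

On [-4, 0], (s**2 + 9*s - 11) - (4*s - 5) = s**2 + 5*s - 6 is ≤ 0 throughout, so the area is a single integral of |s**2 + 5*s - 6|.
∫[-4,0] (s**2 + 5*s - 6) ds = -128/3; the area of that piece is 128/3.

128/3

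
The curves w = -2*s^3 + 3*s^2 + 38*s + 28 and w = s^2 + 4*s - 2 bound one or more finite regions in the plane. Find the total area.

1136/3

Set the curves equal: -2*s^3 + 3*s^2 + 38*s + 28 = s^2 + 4*s - 2, so -2*s^3 + 2*s^2 + 34*s + 30 = 0, which factors as -2*(s - 5)*(s + 1)*(s + 3) = 0. The curves meet at s = -3, -1, 5.
On [-3, -1], w = s^2 + 4*s - 2 is on top; that piece has area ∫[-3,-1] (-(-2*s^3 + 2*s^2 + 34*s + 30)) ds = 56/3.
On [-1, 5], w = -2*s^3 + 3*s^2 + 38*s + 28 is on top; that piece has area ∫[-1,5] (-2*s^3 + 2*s^2 + 34*s + 30) ds = 360.
Total enclosed area = 56/3 + 360 = 1136/3.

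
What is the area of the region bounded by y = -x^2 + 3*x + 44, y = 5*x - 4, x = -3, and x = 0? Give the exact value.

144

On [-3, 0], (-x^2 + 3*x + 44) - (5*x - 4) = -x^2 - 2*x + 48 is ≥ 0 throughout, so the area is a single integral of |-x^2 - 2*x + 48|.
∫[-3,0] (-x^2 - 2*x + 48) dx = 144.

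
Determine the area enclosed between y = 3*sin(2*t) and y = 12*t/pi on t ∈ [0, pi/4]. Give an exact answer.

On [0, pi/4], (3*sin(2*t)) - (12*t/pi) = -12*t/pi + 3*sin(2*t) is ≥ 0 throughout, so the area is a single integral of |-12*t/pi + 3*sin(2*t)|.
∫[0,pi/4] (-12*t/pi + 3*sin(2*t)) dt = 3/2 - 3*pi/8.

3/2 - 3*pi/8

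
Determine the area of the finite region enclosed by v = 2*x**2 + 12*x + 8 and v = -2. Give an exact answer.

Set the curves equal: 2*x**2 + 12*x + 8 = -2, so 2*x**2 + 12*x + 10 = 0, which factors as 2*(x + 1)*(x + 5) = 0. The curves meet at x = -5, -1.
On [-5, -1], v = -2 is on top; that piece has area ∫[-5,-1] (-(2*x**2 + 12*x + 10)) dx = 64/3.

64/3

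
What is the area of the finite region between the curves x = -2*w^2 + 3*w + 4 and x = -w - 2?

Both boundary curves give x as a function of w, so integrate with respect to w. Setting them equal: -2*w^2 + 4*w + 6 = 0, i.e. -2*(w - 3)*(w + 1) = 0, so they meet at w = -1, 3.
For w in [-1, 3], x = -2*w^2 + 3*w + 4 is on the right; area = ∫[-1,3] (-2*w^2 + 4*w + 6) dw = 64/3.

64/3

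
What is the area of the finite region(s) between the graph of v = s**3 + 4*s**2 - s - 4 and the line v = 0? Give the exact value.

The curve meets the s-axis where s**3 + 4*s**2 - s - 4 = 0, i.e. (s - 1)*(s + 1)*(s + 4) = 0, at s = -4, -1, 1.
On [-4, -1] the curve lies above the axis; ∫[-4,-1] (s**3 + 4*s**2 - s - 4) ds = 63/4, giving area 63/4.
On [-1, 1] the curve lies below the axis; ∫[-1,1] (s**3 + 4*s**2 - s - 4) ds = -16/3, giving area 16/3.
Total area = 63/4 + 16/3 = 253/12.

253/12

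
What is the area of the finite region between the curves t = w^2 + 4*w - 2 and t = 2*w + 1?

Both boundary curves give t as a function of w, so integrate with respect to w. Setting them equal: w^2 + 2*w - 3 = 0, i.e. (w - 1)*(w + 3) = 0, so they meet at w = -3, 1.
For w in [-3, 1], t = w^2 + 4*w - 2 is on the left; area = ∫[-3,1] (-(w^2 + 2*w - 3)) dw = 32/3.

32/3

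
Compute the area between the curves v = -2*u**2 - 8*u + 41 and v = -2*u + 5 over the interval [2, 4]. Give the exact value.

The difference (-2*u**2 - 8*u + 41) - (-2*u + 5) = -2*u**2 - 6*u + 36 changes sign at u = 3 inside [2, 4], so split the integral there.
∫[2,3] (-2*u**2 - 6*u + 36) du = 25/3.
∫[3,4] (-2*u**2 - 6*u + 36) du = -29/3; the area of that piece is 29/3.
Total area = 25/3 + 29/3 = 18.

18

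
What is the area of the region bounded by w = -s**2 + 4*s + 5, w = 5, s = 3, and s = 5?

4

The difference (-s**2 + 4*s + 5) - (5) = -s**2 + 4*s changes sign at s = 4 inside [3, 5], so split the integral there.
∫[3,4] (-s**2 + 4*s) ds = 5/3.
∫[4,5] (-s**2 + 4*s) ds = -7/3; the area of that piece is 7/3.
Total area = 5/3 + 7/3 = 4.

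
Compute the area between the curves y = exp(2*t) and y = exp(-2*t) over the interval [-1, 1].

-2 + exp(-2) + exp(2)

The difference (exp(2*t)) - (exp(-2*t)) = exp(2*t) - exp(-2*t) changes sign at t = 0 inside [-1, 1], so split the integral there.
∫[-1,0] (exp(2*t) - exp(-2*t)) dt = -exp(2)/2 - exp(-2)/2 + 1; the area of that piece is -1 + exp(-2)/2 + exp(2)/2.
∫[0,1] (exp(2*t) - exp(-2*t)) dt = -1 + exp(-2)/2 + exp(2)/2.
Total area = (-1 + exp(-2)/2 + exp(2)/2) + (-1 + exp(-2)/2 + exp(2)/2) = -2 + exp(-2) + exp(2).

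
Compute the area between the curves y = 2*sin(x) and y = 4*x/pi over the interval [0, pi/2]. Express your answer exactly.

2 - pi/2

On [0, pi/2], (2*sin(x)) - (4*x/pi) = -4*x/pi + 2*sin(x) is ≥ 0 throughout, so the area is a single integral of |-4*x/pi + 2*sin(x)|.
∫[0,pi/2] (-4*x/pi + 2*sin(x)) dx = 2 - pi/2.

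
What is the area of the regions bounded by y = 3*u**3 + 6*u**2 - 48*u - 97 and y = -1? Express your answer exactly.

Set the curves equal: 3*u**3 + 6*u**2 - 48*u - 97 = -1, so 3*u**3 + 6*u**2 - 48*u - 96 = 0, which factors as 3*(u - 4)*(u + 2)*(u + 4) = 0. The curves meet at u = -4, -2, 4.
On [-4, -2], y = 3*u**3 + 6*u**2 - 48*u - 97 is on top; that piece has area ∫[-4,-2] (3*u**3 + 6*u**2 - 48*u - 96) du = 28.
On [-2, 4], y = -1 is on top; that piece has area ∫[-2,4] (-(3*u**3 + 6*u**2 - 48*u - 96)) du = 540.
Total enclosed area = 28 + 540 = 568.

568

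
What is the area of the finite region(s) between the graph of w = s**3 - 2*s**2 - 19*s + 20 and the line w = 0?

2521/12

The curve meets the s-axis where s**3 - 2*s**2 - 19*s + 20 = 0, i.e. (s - 5)*(s - 1)*(s + 4) = 0, at s = -4, 1, 5.
On [-4, 1] the curve lies above the axis; ∫[-4,1] (s**3 - 2*s**2 - 19*s + 20) ds = 1625/12, giving area 1625/12.
On [1, 5] the curve lies below the axis; ∫[1,5] (s**3 - 2*s**2 - 19*s + 20) ds = -224/3, giving area 224/3.
Total area = 1625/12 + 224/3 = 2521/12.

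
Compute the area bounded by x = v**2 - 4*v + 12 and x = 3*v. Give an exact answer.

Both boundary curves give x as a function of v, so integrate with respect to v. Setting them equal: v**2 - 7*v + 12 = 0, i.e. (v - 4)*(v - 3) = 0, so they meet at v = 3, 4.
For v in [3, 4], x = v**2 - 4*v + 12 is on the left; area = ∫[3,4] (-(v**2 - 7*v + 12)) dv = 1/6.

1/6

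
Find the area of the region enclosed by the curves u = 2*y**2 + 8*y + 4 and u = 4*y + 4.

8/3

Both boundary curves give u as a function of y, so integrate with respect to y. Setting them equal: 2*y**2 + 4*y = 0, i.e. 2*y*(y + 2) = 0, so they meet at y = -2, 0.
For y in [-2, 0], u = 2*y**2 + 8*y + 4 is on the left; area = ∫[-2,0] (-(2*y**2 + 4*y)) dy = 8/3.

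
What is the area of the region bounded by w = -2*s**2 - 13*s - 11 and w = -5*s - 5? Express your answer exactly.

Set the curves equal: -2*s**2 - 13*s - 11 = -5*s - 5, so -2*s**2 - 8*s - 6 = 0, which factors as -2*(s + 1)*(s + 3) = 0. The curves meet at s = -3, -1.
On [-3, -1], w = -2*s**2 - 13*s - 11 is on top; that piece has area ∫[-3,-1] (-2*s**2 - 8*s - 6) ds = 8/3.

8/3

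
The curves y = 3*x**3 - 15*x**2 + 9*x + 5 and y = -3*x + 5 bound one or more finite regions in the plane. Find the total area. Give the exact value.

71/2

Set the curves equal: 3*x**3 - 15*x**2 + 9*x + 5 = -3*x + 5, so 3*x**3 - 15*x**2 + 12*x = 0, which factors as 3*x*(x - 4)*(x - 1) = 0. The curves meet at x = 0, 1, 4.
On [0, 1], y = 3*x**3 - 15*x**2 + 9*x + 5 is on top; that piece has area ∫[0,1] (3*x**3 - 15*x**2 + 12*x) dx = 7/4.
On [1, 4], y = -3*x + 5 is on top; that piece has area ∫[1,4] (-(3*x**3 - 15*x**2 + 12*x)) dx = 135/4.
Total enclosed area = 7/4 + 135/4 = 71/2.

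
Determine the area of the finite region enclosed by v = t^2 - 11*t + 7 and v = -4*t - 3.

Set the curves equal: t^2 - 11*t + 7 = -4*t - 3, so t^2 - 7*t + 10 = 0, which factors as (t - 5)*(t - 2) = 0. The curves meet at t = 2, 5.
On [2, 5], v = -4*t - 3 is on top; that piece has area ∫[2,5] (-(t^2 - 7*t + 10)) dt = 9/2.

9/2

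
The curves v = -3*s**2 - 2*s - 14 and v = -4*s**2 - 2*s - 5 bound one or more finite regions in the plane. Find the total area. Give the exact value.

36

Set the curves equal: -3*s**2 - 2*s - 14 = -4*s**2 - 2*s - 5, so s**2 - 9 = 0, which factors as (s - 3)*(s + 3) = 0. The curves meet at s = -3, 3.
On [-3, 3], v = -4*s**2 - 2*s - 5 is on top; that piece has area ∫[-3,3] (-(s**2 - 9)) ds = 36.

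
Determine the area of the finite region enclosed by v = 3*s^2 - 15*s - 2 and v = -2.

125/2

Set the curves equal: 3*s^2 - 15*s - 2 = -2, so 3*s^2 - 15*s = 0, which factors as 3*s*(s - 5) = 0. The curves meet at s = 0, 5.
On [0, 5], v = -2 is on top; that piece has area ∫[0,5] (-(3*s^2 - 15*s)) ds = 125/2.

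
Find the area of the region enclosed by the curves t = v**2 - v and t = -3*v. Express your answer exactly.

4/3

Both boundary curves give t as a function of v, so integrate with respect to v. Setting them equal: v**2 + 2*v = 0, i.e. v*(v + 2) = 0, so they meet at v = -2, 0.
For v in [-2, 0], t = v**2 - v is on the left; area = ∫[-2,0] (-(v**2 + 2*v)) dv = 4/3.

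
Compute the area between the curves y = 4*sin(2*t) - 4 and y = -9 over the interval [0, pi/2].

4 + 5*pi/2

On [0, pi/2], (4*sin(2*t) - 4) - (-9) = 4*sin(2*t) + 5 is ≥ 0 throughout, so the area is a single integral of |4*sin(2*t) + 5|.
∫[0,pi/2] (4*sin(2*t) + 5) dt = 4 + 5*pi/2.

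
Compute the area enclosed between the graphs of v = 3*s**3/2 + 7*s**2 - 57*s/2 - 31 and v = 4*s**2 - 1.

2521/8

Set the curves equal: 3*s**3/2 + 7*s**2 - 57*s/2 - 31 = 4*s**2 - 1, so 3*s**3/2 + 3*s**2 - 57*s/2 - 30 = 0, which factors as 3*(s - 4)*(s + 1)*(s + 5)/2 = 0. The curves meet at s = -5, -1, 4.
On [-5, -1], v = 3*s**3/2 + 7*s**2 - 57*s/2 - 31 is on top; that piece has area ∫[-5,-1] (3*s**3/2 + 3*s**2 - 57*s/2 - 30) ds = 112.
On [-1, 4], v = 4*s**2 - 1 is on top; that piece has area ∫[-1,4] (-(3*s**3/2 + 3*s**2 - 57*s/2 - 30)) ds = 1625/8.
Total enclosed area = 112 + 1625/8 = 2521/8.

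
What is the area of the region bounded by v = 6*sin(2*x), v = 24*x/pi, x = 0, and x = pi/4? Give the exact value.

3 - 3*pi/4

On [0, pi/4], (6*sin(2*x)) - (24*x/pi) = -24*x/pi + 6*sin(2*x) is ≥ 0 throughout, so the area is a single integral of |-24*x/pi + 6*sin(2*x)|.
∫[0,pi/4] (-24*x/pi + 6*sin(2*x)) dx = 3 - 3*pi/4.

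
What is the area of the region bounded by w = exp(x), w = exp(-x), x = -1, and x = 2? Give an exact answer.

-4 + exp(-2) + exp(-1) + exp(1) + exp(2)

The difference (exp(x)) - (exp(-x)) = exp(x) - exp(-x) changes sign at x = 0 inside [-1, 2], so split the integral there.
∫[-1,0] (exp(x) - exp(-x)) dx = -exp(1) - exp(-1) + 2; the area of that piece is -2 + exp(-1) + exp(1).
∫[0,2] (exp(x) - exp(-x)) dx = -2 + exp(-2) + exp(2).
Total area = (-2 + exp(-1) + exp(1)) + (-2 + exp(-2) + exp(2)) = -4 + exp(-2) + exp(-1) + exp(1) + exp(2).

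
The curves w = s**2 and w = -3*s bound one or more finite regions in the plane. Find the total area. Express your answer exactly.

9/2

Set the curves equal: s**2 = -3*s, so s**2 + 3*s = 0, which factors as s*(s + 3) = 0. The curves meet at s = -3, 0.
On [-3, 0], w = -3*s is on top; that piece has area ∫[-3,0] (-(s**2 + 3*s)) ds = 9/2.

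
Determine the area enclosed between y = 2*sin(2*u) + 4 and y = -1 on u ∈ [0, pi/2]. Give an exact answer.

2 + 5*pi/2

On [0, pi/2], (2*sin(2*u) + 4) - (-1) = 2*sin(2*u) + 5 is ≥ 0 throughout, so the area is a single integral of |2*sin(2*u) + 5|.
∫[0,pi/2] (2*sin(2*u) + 5) du = 2 + 5*pi/2.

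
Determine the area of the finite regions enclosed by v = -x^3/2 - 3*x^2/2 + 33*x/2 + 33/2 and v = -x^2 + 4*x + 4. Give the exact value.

506/3

Set the curves equal: -x^3/2 - 3*x^2/2 + 33*x/2 + 33/2 = -x^2 + 4*x + 4, so -x^3/2 - x^2/2 + 25*x/2 + 25/2 = 0, which factors as -(x - 5)*(x + 1)*(x + 5)/2 = 0. The curves meet at x = -5, -1, 5.
On [-5, -1], v = -x^2 + 4*x + 4 is on top; that piece has area ∫[-5,-1] (-(-x^3/2 - x^2/2 + 25*x/2 + 25/2)) dx = 128/3.
On [-1, 5], v = -x^3/2 - 3*x^2/2 + 33*x/2 + 33/2 is on top; that piece has area ∫[-1,5] (-x^3/2 - x^2/2 + 25*x/2 + 25/2) dx = 126.
Total enclosed area = 128/3 + 126 = 506/3.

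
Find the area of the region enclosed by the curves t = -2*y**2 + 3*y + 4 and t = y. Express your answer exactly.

9

Both boundary curves give t as a function of y, so integrate with respect to y. Setting them equal: -2*y**2 + 2*y + 4 = 0, i.e. -2*(y - 2)*(y + 1) = 0, so they meet at y = -1, 2.
For y in [-1, 2], t = -2*y**2 + 3*y + 4 is on the right; area = ∫[-1,2] (-2*y**2 + 2*y + 4) dy = 9.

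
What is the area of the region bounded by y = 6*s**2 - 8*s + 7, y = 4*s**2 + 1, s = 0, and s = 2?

The difference (6*s**2 - 8*s + 7) - (4*s**2 + 1) = 2*s**2 - 8*s + 6 changes sign at s = 1 inside [0, 2], so split the integral there.
∫[0,1] (2*s**2 - 8*s + 6) ds = 8/3.
∫[1,2] (2*s**2 - 8*s + 6) ds = -4/3; the area of that piece is 4/3.
Total area = 8/3 + 4/3 = 4.

4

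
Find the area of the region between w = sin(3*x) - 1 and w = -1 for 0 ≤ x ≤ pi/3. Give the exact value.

2/3

On [0, pi/3], (sin(3*x) - 1) - (-1) = sin(3*x) is ≥ 0 throughout, so the area is a single integral of |sin(3*x)|.
∫[0,pi/3] (sin(3*x)) dx = 2/3.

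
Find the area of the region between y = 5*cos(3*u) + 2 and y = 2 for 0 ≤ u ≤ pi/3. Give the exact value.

10/3

The difference (5*cos(3*u) + 2) - (2) = 5*cos(3*u) changes sign at u = pi/6 inside [0, pi/3], so split the integral there.
∫[0,pi/6] (5*cos(3*u)) du = 5/3.
∫[pi/6,pi/3] (5*cos(3*u)) du = -5/3; the area of that piece is 5/3.
Total area = 5/3 + 5/3 = 10/3.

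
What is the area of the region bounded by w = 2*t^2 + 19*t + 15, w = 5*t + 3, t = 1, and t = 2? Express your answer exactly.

On [1, 2], (2*t^2 + 19*t + 15) - (5*t + 3) = 2*t^2 + 14*t + 12 is ≥ 0 throughout, so the area is a single integral of |2*t^2 + 14*t + 12|.
∫[1,2] (2*t^2 + 14*t + 12) dt = 113/3.

113/3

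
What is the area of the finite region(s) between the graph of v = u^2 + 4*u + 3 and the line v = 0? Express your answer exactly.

The curve meets the u-axis where u^2 + 4*u + 3 = 0, i.e. (u + 1)*(u + 3) = 0, at u = -3, -1.
On [-3, -1] the curve lies below the axis; ∫[-3,-1] (u^2 + 4*u + 3) du = -4/3, giving area 4/3.

4/3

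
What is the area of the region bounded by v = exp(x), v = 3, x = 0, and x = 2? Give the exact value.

The difference (exp(x)) - (3) = exp(x) - 3 changes sign at x = log(3) inside [0, 2], so split the integral there.
∫[0,log(3)] (exp(x) - 3) dx = 2 - log(27); the area of that piece is -2 + log(27).
∫[log(3),2] (exp(x) - 3) dx = -9 + 3*log(3) + exp(2).
Total area = (-2 + log(27)) + (-9 + 3*log(3) + exp(2)) = -11 + 6*log(3) + exp(2).

-11 + 6*log(3) + exp(2)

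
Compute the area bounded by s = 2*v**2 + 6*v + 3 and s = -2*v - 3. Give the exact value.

Both boundary curves give s as a function of v, so integrate with respect to v. Setting them equal: 2*v**2 + 8*v + 6 = 0, i.e. 2*(v + 1)*(v + 3) = 0, so they meet at v = -3, -1.
For v in [-3, -1], s = 2*v**2 + 6*v + 3 is on the left; area = ∫[-3,-1] (-(2*v**2 + 8*v + 6)) dv = 8/3.

8/3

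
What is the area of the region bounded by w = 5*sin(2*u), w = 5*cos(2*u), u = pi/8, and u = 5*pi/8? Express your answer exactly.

5*sqrt(2)

On [pi/8, 5*pi/8], (5*sin(2*u)) - (5*cos(2*u)) = 5*sin(2*u) - 5*cos(2*u) is ≥ 0 throughout, so the area is a single integral of |5*sin(2*u) - 5*cos(2*u)|.
∫[pi/8,5*pi/8] (5*sin(2*u) - 5*cos(2*u)) du = 5*sqrt(2).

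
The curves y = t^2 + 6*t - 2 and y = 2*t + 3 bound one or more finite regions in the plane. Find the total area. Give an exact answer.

Set the curves equal: t^2 + 6*t - 2 = 2*t + 3, so t^2 + 4*t - 5 = 0, which factors as (t - 1)*(t + 5) = 0. The curves meet at t = -5, 1.
On [-5, 1], y = 2*t + 3 is on top; that piece has area ∫[-5,1] (-(t^2 + 4*t - 5)) dt = 36.

36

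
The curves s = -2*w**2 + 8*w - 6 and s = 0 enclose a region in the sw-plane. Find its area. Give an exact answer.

8/3

Both boundary curves give s as a function of w, so integrate with respect to w. Setting them equal: -2*w**2 + 8*w - 6 = 0, i.e. -2*(w - 3)*(w - 1) = 0, so they meet at w = 1, 3.
For w in [1, 3], s = -2*w**2 + 8*w - 6 is on the right; area = ∫[1,3] (-2*w**2 + 8*w - 6) dw = 8/3.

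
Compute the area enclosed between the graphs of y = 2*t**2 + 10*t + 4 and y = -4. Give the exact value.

Set the curves equal: 2*t**2 + 10*t + 4 = -4, so 2*t**2 + 10*t + 8 = 0, which factors as 2*(t + 1)*(t + 4) = 0. The curves meet at t = -4, -1.
On [-4, -1], y = -4 is on top; that piece has area ∫[-4,-1] (-(2*t**2 + 10*t + 8)) dt = 9.

9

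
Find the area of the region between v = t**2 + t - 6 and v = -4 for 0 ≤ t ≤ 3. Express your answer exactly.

59/6

The difference (t**2 + t - 6) - (-4) = t**2 + t - 2 changes sign at t = 1 inside [0, 3], so split the integral there.
∫[0,1] (t**2 + t - 2) dt = -7/6; the area of that piece is 7/6.
∫[1,3] (t**2 + t - 2) dt = 26/3.
Total area = 7/6 + 26/3 = 59/6.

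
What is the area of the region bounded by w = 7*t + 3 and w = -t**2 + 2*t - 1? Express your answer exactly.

9/2

Set the curves equal: 7*t + 3 = -t**2 + 2*t - 1, so t**2 + 5*t + 4 = 0, which factors as (t + 1)*(t + 4) = 0. The curves meet at t = -4, -1.
On [-4, -1], w = -t**2 + 2*t - 1 is on top; that piece has area ∫[-4,-1] (-(t**2 + 5*t + 4)) dt = 9/2.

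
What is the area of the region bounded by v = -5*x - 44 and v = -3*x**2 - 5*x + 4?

256

Set the curves equal: -5*x - 44 = -3*x**2 - 5*x + 4, so 3*x**2 - 48 = 0, which factors as 3*(x - 4)*(x + 4) = 0. The curves meet at x = -4, 4.
On [-4, 4], v = -3*x**2 - 5*x + 4 is on top; that piece has area ∫[-4,4] (-(3*x**2 - 48)) dx = 256.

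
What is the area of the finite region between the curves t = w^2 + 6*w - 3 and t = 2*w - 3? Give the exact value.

32/3

Both boundary curves give t as a function of w, so integrate with respect to w. Setting them equal: w^2 + 4*w = 0, i.e. w*(w + 4) = 0, so they meet at w = -4, 0.
For w in [-4, 0], t = w^2 + 6*w - 3 is on the left; area = ∫[-4,0] (-(w^2 + 4*w)) dw = 32/3.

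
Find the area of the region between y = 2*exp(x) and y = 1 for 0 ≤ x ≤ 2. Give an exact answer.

On [0, 2], (2*exp(x)) - (1) = 2*exp(x) - 1 is ≥ 0 throughout, so the area is a single integral of |2*exp(x) - 1|.
∫[0,2] (2*exp(x) - 1) dx = -4 + 2*exp(2).

-4 + 2*exp(2)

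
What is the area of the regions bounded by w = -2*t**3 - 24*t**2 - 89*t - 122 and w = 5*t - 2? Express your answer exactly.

Set the curves equal: -2*t**3 - 24*t**2 - 89*t - 122 = 5*t - 2, so -2*t**3 - 24*t**2 - 94*t - 120 = 0, which factors as -2*(t + 3)*(t + 4)*(t + 5) = 0. The curves meet at t = -5, -4, -3.
On [-5, -4], w = 5*t - 2 is on top; that piece has area ∫[-5,-4] (-(-2*t**3 - 24*t**2 - 94*t - 120)) dt = 1/2.
On [-4, -3], w = -2*t**3 - 24*t**2 - 89*t - 122 is on top; that piece has area ∫[-4,-3] (-2*t**3 - 24*t**2 - 94*t - 120) dt = 1/2.
Total enclosed area = 1/2 + 1/2 = 1.

1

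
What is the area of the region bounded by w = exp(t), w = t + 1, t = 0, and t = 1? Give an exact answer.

-5/2 + exp(1)

On [0, 1], (exp(t)) - (t + 1) = -t + exp(t) - 1 is ≥ 0 throughout, so the area is a single integral of |-t + exp(t) - 1|.
∫[0,1] (-t + exp(t) - 1) dt = -5/2 + exp(1).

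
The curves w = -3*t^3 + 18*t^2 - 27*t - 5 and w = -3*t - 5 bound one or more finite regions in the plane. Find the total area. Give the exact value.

24

Set the curves equal: -3*t^3 + 18*t^2 - 27*t - 5 = -3*t - 5, so -3*t^3 + 18*t^2 - 24*t = 0, which factors as -3*t*(t - 4)*(t - 2) = 0. The curves meet at t = 0, 2, 4.
On [0, 2], w = -3*t - 5 is on top; that piece has area ∫[0,2] (-(-3*t^3 + 18*t^2 - 24*t)) dt = 12.
On [2, 4], w = -3*t^3 + 18*t^2 - 27*t - 5 is on top; that piece has area ∫[2,4] (-3*t^3 + 18*t^2 - 24*t) dt = 12.
Total enclosed area = 12 + 12 = 24.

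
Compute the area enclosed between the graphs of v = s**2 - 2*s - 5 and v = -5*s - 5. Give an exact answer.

9/2

Set the curves equal: s**2 - 2*s - 5 = -5*s - 5, so s**2 + 3*s = 0, which factors as s*(s + 3) = 0. The curves meet at s = -3, 0.
On [-3, 0], v = -5*s - 5 is on top; that piece has area ∫[-3,0] (-(s**2 + 3*s)) ds = 9/2.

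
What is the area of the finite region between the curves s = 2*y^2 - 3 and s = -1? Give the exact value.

8/3

Both boundary curves give s as a function of y, so integrate with respect to y. Setting them equal: 2*y^2 - 2 = 0, i.e. 2*(y - 1)*(y + 1) = 0, so they meet at y = -1, 1.
For y in [-1, 1], s = 2*y^2 - 3 is on the left; area = ∫[-1,1] (-(2*y^2 - 2)) dy = 8/3.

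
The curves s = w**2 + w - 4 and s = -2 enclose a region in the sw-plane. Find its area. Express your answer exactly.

Both boundary curves give s as a function of w, so integrate with respect to w. Setting them equal: w**2 + w - 2 = 0, i.e. (w - 1)*(w + 2) = 0, so they meet at w = -2, 1.
For w in [-2, 1], s = w**2 + w - 4 is on the left; area = ∫[-2,1] (-(w**2 + w - 2)) dw = 9/2.

9/2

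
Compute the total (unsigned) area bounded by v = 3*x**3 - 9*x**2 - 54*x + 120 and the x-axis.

The curve meets the x-axis where 3*x**3 - 9*x**2 - 54*x + 120 = 0, i.e. 3*(x - 5)*(x - 2)*(x + 4) = 0, at x = -4, 2, 5.
On [-4, 2] the curve lies above the axis; ∫[-4,2] (3*x**3 - 9*x**2 - 54*x + 120) dx = 648, giving area 648.
On [2, 5] the curve lies below the axis; ∫[2,5] (3*x**3 - 9*x**2 - 54*x + 120) dx = -405/4, giving area 405/4.
Total area = 648 + 405/4 = 2997/4.

2997/4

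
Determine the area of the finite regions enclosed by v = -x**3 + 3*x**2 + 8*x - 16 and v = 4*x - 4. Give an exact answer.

131/4

Set the curves equal: -x**3 + 3*x**2 + 8*x - 16 = 4*x - 4, so -x**3 + 3*x**2 + 4*x - 12 = 0, which factors as -(x - 3)*(x - 2)*(x + 2) = 0. The curves meet at x = -2, 2, 3.
On [-2, 2], v = 4*x - 4 is on top; that piece has area ∫[-2,2] (-(-x**3 + 3*x**2 + 4*x - 12)) dx = 32.
On [2, 3], v = -x**3 + 3*x**2 + 8*x - 16 is on top; that piece has area ∫[2,3] (-x**3 + 3*x**2 + 4*x - 12) dx = 3/4.
Total enclosed area = 32 + 3/4 = 131/4.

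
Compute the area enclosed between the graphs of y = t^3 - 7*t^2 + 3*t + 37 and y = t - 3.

Set the curves equal: t^3 - 7*t^2 + 3*t + 37 = t - 3, so t^3 - 7*t^2 + 2*t + 40 = 0, which factors as (t - 5)*(t - 4)*(t + 2) = 0. The curves meet at t = -2, 4, 5.
On [-2, 4], y = t^3 - 7*t^2 + 3*t + 37 is on top; that piece has area ∫[-2,4] (t^3 - 7*t^2 + 2*t + 40) dt = 144.
On [4, 5], y = t - 3 is on top; that piece has area ∫[4,5] (-(t^3 - 7*t^2 + 2*t + 40)) dt = 13/12.
Total enclosed area = 144 + 13/12 = 1741/12.

1741/12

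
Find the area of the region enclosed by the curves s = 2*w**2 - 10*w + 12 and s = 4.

Both boundary curves give s as a function of w, so integrate with respect to w. Setting them equal: 2*w**2 - 10*w + 8 = 0, i.e. 2*(w - 4)*(w - 1) = 0, so they meet at w = 1, 4.
For w in [1, 4], s = 2*w**2 - 10*w + 12 is on the left; area = ∫[1,4] (-(2*w**2 - 10*w + 8)) dw = 9.

9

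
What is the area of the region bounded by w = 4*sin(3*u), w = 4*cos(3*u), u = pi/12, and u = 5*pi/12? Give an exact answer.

On [pi/12, 5*pi/12], (4*sin(3*u)) - (4*cos(3*u)) = 4*sin(3*u) - 4*cos(3*u) is ≥ 0 throughout, so the area is a single integral of |4*sin(3*u) - 4*cos(3*u)|.
∫[pi/12,5*pi/12] (4*sin(3*u) - 4*cos(3*u)) du = 8*sqrt(2)/3.

8*sqrt(2)/3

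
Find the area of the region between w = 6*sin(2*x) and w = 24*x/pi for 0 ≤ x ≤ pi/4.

On [0, pi/4], (6*sin(2*x)) - (24*x/pi) = -24*x/pi + 6*sin(2*x) is ≥ 0 throughout, so the area is a single integral of |-24*x/pi + 6*sin(2*x)|.
∫[0,pi/4] (-24*x/pi + 6*sin(2*x)) dx = 3 - 3*pi/4.

3 - 3*pi/4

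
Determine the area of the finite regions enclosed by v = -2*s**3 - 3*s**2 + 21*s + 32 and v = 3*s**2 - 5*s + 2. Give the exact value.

Set the curves equal: -2*s**3 - 3*s**2 + 21*s + 32 = 3*s**2 - 5*s + 2, so -2*s**3 - 6*s**2 + 26*s + 30 = 0, which factors as -2*(s - 3)*(s + 1)*(s + 5) = 0. The curves meet at s = -5, -1, 3.
On [-5, -1], v = 3*s**2 - 5*s + 2 is on top; that piece has area ∫[-5,-1] (-(-2*s**3 - 6*s**2 + 26*s + 30)) ds = 128.
On [-1, 3], v = -2*s**3 - 3*s**2 + 21*s + 32 is on top; that piece has area ∫[-1,3] (-2*s**3 - 6*s**2 + 26*s + 30) ds = 128.
Total enclosed area = 128 + 128 = 256.

256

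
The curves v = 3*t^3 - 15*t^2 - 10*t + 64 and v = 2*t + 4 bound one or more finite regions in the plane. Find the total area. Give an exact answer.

Set the curves equal: 3*t^3 - 15*t^2 - 10*t + 64 = 2*t + 4, so 3*t^3 - 15*t^2 - 12*t + 60 = 0, which factors as 3*(t - 5)*(t - 2)*(t + 2) = 0. The curves meet at t = -2, 2, 5.
On [-2, 2], v = 3*t^3 - 15*t^2 - 10*t + 64 is on top; that piece has area ∫[-2,2] (3*t^3 - 15*t^2 - 12*t + 60) dt = 160.
On [2, 5], v = 2*t + 4 is on top; that piece has area ∫[2,5] (-(3*t^3 - 15*t^2 - 12*t + 60)) dt = 297/4.
Total enclosed area = 160 + 297/4 = 937/4.

937/4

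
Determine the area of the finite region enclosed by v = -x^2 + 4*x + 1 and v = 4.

Set the curves equal: -x^2 + 4*x + 1 = 4, so -x^2 + 4*x - 3 = 0, which factors as -(x - 3)*(x - 1) = 0. The curves meet at x = 1, 3.
On [1, 3], v = -x^2 + 4*x + 1 is on top; that piece has area ∫[1,3] (-x^2 + 4*x - 3) dx = 4/3.

4/3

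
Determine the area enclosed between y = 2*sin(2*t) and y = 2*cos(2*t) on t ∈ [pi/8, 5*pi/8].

2*sqrt(2)

On [pi/8, 5*pi/8], (2*sin(2*t)) - (2*cos(2*t)) = 2*sin(2*t) - 2*cos(2*t) is ≥ 0 throughout, so the area is a single integral of |2*sin(2*t) - 2*cos(2*t)|.
∫[pi/8,5*pi/8] (2*sin(2*t) - 2*cos(2*t)) dt = 2*sqrt(2).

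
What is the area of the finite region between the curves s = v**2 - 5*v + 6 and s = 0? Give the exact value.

Both boundary curves give s as a function of v, so integrate with respect to v. Setting them equal: v**2 - 5*v + 6 = 0, i.e. (v - 3)*(v - 2) = 0, so they meet at v = 2, 3.
For v in [2, 3], s = v**2 - 5*v + 6 is on the left; area = ∫[2,3] (-(v**2 - 5*v + 6)) dv = 1/6.

1/6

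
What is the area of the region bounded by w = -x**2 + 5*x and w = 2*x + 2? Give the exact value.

1/6

Set the curves equal: -x**2 + 5*x = 2*x + 2, so -x**2 + 3*x - 2 = 0, which factors as -(x - 2)*(x - 1) = 0. The curves meet at x = 1, 2.
On [1, 2], w = -x**2 + 5*x is on top; that piece has area ∫[1,2] (-x**2 + 3*x - 2) dx = 1/6.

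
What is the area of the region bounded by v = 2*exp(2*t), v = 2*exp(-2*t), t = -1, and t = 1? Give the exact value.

-4 + 2*exp(-2) + 2*exp(2)

The difference (2*exp(2*t)) - (2*exp(-2*t)) = 2*exp(2*t) - 2*exp(-2*t) changes sign at t = 0 inside [-1, 1], so split the integral there.
∫[-1,0] (2*exp(2*t) - 2*exp(-2*t)) dt = -exp(2) - exp(-2) + 2; the area of that piece is -2 + exp(-2) + exp(2).
∫[0,1] (2*exp(2*t) - 2*exp(-2*t)) dt = -2 + exp(-2) + exp(2).
Total area = (-2 + exp(-2) + exp(2)) + (-2 + exp(-2) + exp(2)) = -4 + 2*exp(-2) + 2*exp(2).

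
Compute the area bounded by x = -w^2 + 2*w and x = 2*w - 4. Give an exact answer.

Both boundary curves give x as a function of w, so integrate with respect to w. Setting them equal: -w^2 + 4 = 0, i.e. -(w - 2)*(w + 2) = 0, so they meet at w = -2, 2.
For w in [-2, 2], x = -w^2 + 2*w is on the right; area = ∫[-2,2] (-w^2 + 4) dw = 32/3.

32/3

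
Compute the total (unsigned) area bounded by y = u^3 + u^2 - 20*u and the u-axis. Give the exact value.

2521/12

The curve meets the u-axis where u^3 + u^2 - 20*u = 0, i.e. u*(u - 4)*(u + 5) = 0, at u = -5, 0, 4.
On [-5, 0] the curve lies above the axis; ∫[-5,0] (u^3 + u^2 - 20*u) du = 1625/12, giving area 1625/12.
On [0, 4] the curve lies below the axis; ∫[0,4] (u^3 + u^2 - 20*u) du = -224/3, giving area 224/3.
Total area = 1625/12 + 224/3 = 2521/12.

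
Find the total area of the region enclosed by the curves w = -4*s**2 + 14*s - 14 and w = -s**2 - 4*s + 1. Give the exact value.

Set the curves equal: -4*s**2 + 14*s - 14 = -s**2 - 4*s + 1, so -3*s**2 + 18*s - 15 = 0, which factors as -3*(s - 5)*(s - 1) = 0. The curves meet at s = 1, 5.
On [1, 5], w = -4*s**2 + 14*s - 14 is on top; that piece has area ∫[1,5] (-3*s**2 + 18*s - 15) ds = 32.

32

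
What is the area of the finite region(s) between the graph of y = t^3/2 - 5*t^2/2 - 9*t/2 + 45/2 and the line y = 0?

The curve meets the t-axis where t^3/2 - 5*t^2/2 - 9*t/2 + 45/2 = 0, i.e. (t - 5)*(t - 3)*(t + 3)/2 = 0, at t = -3, 3, 5.
On [-3, 3] the curve lies above the axis; ∫[-3,3] (t^3/2 - 5*t^2/2 - 9*t/2 + 45/2) dt = 90, giving area 90.
On [3, 5] the curve lies below the axis; ∫[3,5] (t^3/2 - 5*t^2/2 - 9*t/2 + 45/2) dt = -14/3, giving area 14/3.
Total area = 90 + 14/3 = 284/3.

284/3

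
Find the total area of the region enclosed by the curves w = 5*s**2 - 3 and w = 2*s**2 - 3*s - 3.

1/2

Set the curves equal: 5*s**2 - 3 = 2*s**2 - 3*s - 3, so 3*s**2 + 3*s = 0, which factors as 3*s*(s + 1) = 0. The curves meet at s = -1, 0.
On [-1, 0], w = 2*s**2 - 3*s - 3 is on top; that piece has area ∫[-1,0] (-(3*s**2 + 3*s)) ds = 1/2.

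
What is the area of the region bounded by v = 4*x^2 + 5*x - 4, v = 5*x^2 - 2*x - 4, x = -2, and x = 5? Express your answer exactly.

125/2

The difference (4*x^2 + 5*x - 4) - (5*x^2 - 2*x - 4) = -x^2 + 7*x changes sign at x = 0 inside [-2, 5], so split the integral there.
∫[-2,0] (-x^2 + 7*x) dx = -50/3; the area of that piece is 50/3.
∫[0,5] (-x^2 + 7*x) dx = 275/6.
Total area = 50/3 + 275/6 = 125/2.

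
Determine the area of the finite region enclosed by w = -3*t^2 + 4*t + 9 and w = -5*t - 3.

125/2

Set the curves equal: -3*t^2 + 4*t + 9 = -5*t - 3, so -3*t^2 + 9*t + 12 = 0, which factors as -3*(t - 4)*(t + 1) = 0. The curves meet at t = -1, 4.
On [-1, 4], w = -3*t^2 + 4*t + 9 is on top; that piece has area ∫[-1,4] (-3*t^2 + 9*t + 12) dt = 125/2.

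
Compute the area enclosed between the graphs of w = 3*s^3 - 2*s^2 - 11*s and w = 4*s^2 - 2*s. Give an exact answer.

Set the curves equal: 3*s^3 - 2*s^2 - 11*s = 4*s^2 - 2*s, so 3*s^3 - 6*s^2 - 9*s = 0, which factors as 3*s*(s - 3)*(s + 1) = 0. The curves meet at s = -1, 0, 3.
On [-1, 0], w = 3*s^3 - 2*s^2 - 11*s is on top; that piece has area ∫[-1,0] (3*s^3 - 6*s^2 - 9*s) ds = 7/4.
On [0, 3], w = 4*s^2 - 2*s is on top; that piece has area ∫[0,3] (-(3*s^3 - 6*s^2 - 9*s)) ds = 135/4.
Total enclosed area = 7/4 + 135/4 = 71/2.

71/2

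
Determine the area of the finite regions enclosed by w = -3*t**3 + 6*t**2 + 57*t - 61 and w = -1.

2521/4

Set the curves equal: -3*t**3 + 6*t**2 + 57*t - 61 = -1, so -3*t**3 + 6*t**2 + 57*t - 60 = 0, which factors as -3*(t - 5)*(t - 1)*(t + 4) = 0. The curves meet at t = -4, 1, 5.
On [-4, 1], w = -1 is on top; that piece has area ∫[-4,1] (-(-3*t**3 + 6*t**2 + 57*t - 60)) dt = 1625/4.
On [1, 5], w = -3*t**3 + 6*t**2 + 57*t - 61 is on top; that piece has area ∫[1,5] (-3*t**3 + 6*t**2 + 57*t - 60) dt = 224.
Total enclosed area = 1625/4 + 224 = 2521/4.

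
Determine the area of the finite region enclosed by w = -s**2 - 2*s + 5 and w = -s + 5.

1/6

Set the curves equal: -s**2 - 2*s + 5 = -s + 5, so -s**2 - s = 0, which factors as -s*(s + 1) = 0. The curves meet at s = -1, 0.
On [-1, 0], w = -s**2 - 2*s + 5 is on top; that piece has area ∫[-1,0] (-s**2 - s) ds = 1/6.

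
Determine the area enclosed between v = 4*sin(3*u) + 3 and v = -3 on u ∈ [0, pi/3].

8/3 + 2*pi

On [0, pi/3], (4*sin(3*u) + 3) - (-3) = 4*sin(3*u) + 6 is ≥ 0 throughout, so the area is a single integral of |4*sin(3*u) + 6|.
∫[0,pi/3] (4*sin(3*u) + 6) du = 8/3 + 2*pi.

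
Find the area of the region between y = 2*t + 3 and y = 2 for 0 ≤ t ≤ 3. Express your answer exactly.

On [0, 3], (2*t + 3) - (2) = 2*t + 1 is ≥ 0 throughout, so the area is a single integral of |2*t + 1|.
∫[0,3] (2*t + 1) dt = 12.

12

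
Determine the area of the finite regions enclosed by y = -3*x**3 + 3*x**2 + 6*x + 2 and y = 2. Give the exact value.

37/4

Set the curves equal: -3*x**3 + 3*x**2 + 6*x + 2 = 2, so -3*x**3 + 3*x**2 + 6*x = 0, which factors as -3*x*(x - 2)*(x + 1) = 0. The curves meet at x = -1, 0, 2.
On [-1, 0], y = 2 is on top; that piece has area ∫[-1,0] (-(-3*x**3 + 3*x**2 + 6*x)) dx = 5/4.
On [0, 2], y = -3*x**3 + 3*x**2 + 6*x + 2 is on top; that piece has area ∫[0,2] (-3*x**3 + 3*x**2 + 6*x) dx = 8.
Total enclosed area = 5/4 + 8 = 37/4.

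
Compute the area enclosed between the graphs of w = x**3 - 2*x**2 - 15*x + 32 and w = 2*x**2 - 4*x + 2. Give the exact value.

Set the curves equal: x**3 - 2*x**2 - 15*x + 32 = 2*x**2 - 4*x + 2, so x**3 - 4*x**2 - 11*x + 30 = 0, which factors as (x - 5)*(x - 2)*(x + 3) = 0. The curves meet at x = -3, 2, 5.
On [-3, 2], w = x**3 - 2*x**2 - 15*x + 32 is on top; that piece has area ∫[-3,2] (x**3 - 4*x**2 - 11*x + 30) dx = 1375/12.
On [2, 5], w = 2*x**2 - 4*x + 2 is on top; that piece has area ∫[2,5] (-(x**3 - 4*x**2 - 11*x + 30)) dx = 117/4.
Total enclosed area = 1375/12 + 117/4 = 863/6.

863/6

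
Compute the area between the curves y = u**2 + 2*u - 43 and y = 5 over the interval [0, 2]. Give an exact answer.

268/3

On [0, 2], (u**2 + 2*u - 43) - (5) = u**2 + 2*u - 48 is ≤ 0 throughout, so the area is a single integral of |u**2 + 2*u - 48|.
∫[0,2] (u**2 + 2*u - 48) du = -268/3; the area of that piece is 268/3.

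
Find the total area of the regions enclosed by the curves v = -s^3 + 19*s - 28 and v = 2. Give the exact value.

517/2

Set the curves equal: -s^3 + 19*s - 28 = 2, so -s^3 + 19*s - 30 = 0, which factors as -(s - 3)*(s - 2)*(s + 5) = 0. The curves meet at s = -5, 2, 3.
On [-5, 2], v = 2 is on top; that piece has area ∫[-5,2] (-(-s^3 + 19*s - 30)) ds = 1029/4.
On [2, 3], v = -s^3 + 19*s - 28 is on top; that piece has area ∫[2,3] (-s^3 + 19*s - 30) ds = 5/4.
Total enclosed area = 1029/4 + 5/4 = 517/2.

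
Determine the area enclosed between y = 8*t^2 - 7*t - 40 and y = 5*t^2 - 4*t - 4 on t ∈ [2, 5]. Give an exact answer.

91/2

The difference (8*t^2 - 7*t - 40) - (5*t^2 - 4*t - 4) = 3*t^2 - 3*t - 36 changes sign at t = 4 inside [2, 5], so split the integral there.
∫[2,4] (3*t^2 - 3*t - 36) dt = -34; the area of that piece is 34.
∫[4,5] (3*t^2 - 3*t - 36) dt = 23/2.
Total area = 34 + 23/2 = 91/2.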